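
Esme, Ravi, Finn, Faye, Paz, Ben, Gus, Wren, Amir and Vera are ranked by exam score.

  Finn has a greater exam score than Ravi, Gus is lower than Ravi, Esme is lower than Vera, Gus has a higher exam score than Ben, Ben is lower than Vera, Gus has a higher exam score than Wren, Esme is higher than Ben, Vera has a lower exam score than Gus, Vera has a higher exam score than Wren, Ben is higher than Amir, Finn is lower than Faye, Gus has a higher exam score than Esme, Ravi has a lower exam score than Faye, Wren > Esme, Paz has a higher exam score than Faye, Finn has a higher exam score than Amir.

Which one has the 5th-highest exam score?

Gus

The consecutive relations fix a unique order: Amir < Ben < Esme < Wren < Vera < Gus < Ravi < Finn < Faye < Paz.
Counting 5 from the largest end gives Gus.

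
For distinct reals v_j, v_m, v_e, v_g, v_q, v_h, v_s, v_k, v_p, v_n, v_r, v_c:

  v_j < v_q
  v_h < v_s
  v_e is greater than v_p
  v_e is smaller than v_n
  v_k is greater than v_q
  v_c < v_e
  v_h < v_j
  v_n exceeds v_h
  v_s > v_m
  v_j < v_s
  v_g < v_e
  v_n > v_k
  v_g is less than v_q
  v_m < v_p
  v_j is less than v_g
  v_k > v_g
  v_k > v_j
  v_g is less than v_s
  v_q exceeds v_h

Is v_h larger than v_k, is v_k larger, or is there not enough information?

v_k

v_h < v_j < v_g < v_q < v_k, by transitivity through v_j, v_g, v_q.
So v_k is larger.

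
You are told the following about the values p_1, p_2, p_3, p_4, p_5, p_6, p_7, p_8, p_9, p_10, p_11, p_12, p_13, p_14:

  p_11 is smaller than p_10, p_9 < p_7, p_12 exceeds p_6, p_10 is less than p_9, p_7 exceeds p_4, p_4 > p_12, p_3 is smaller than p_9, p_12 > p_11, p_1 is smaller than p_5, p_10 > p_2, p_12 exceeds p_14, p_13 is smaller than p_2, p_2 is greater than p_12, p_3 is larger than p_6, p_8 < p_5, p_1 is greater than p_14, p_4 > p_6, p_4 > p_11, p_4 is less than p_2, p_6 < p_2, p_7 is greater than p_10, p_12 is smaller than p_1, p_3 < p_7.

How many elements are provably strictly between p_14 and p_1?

1

The relations place p_14 below p_1. An element lies strictly between them when it is forced above p_14 and also forced below p_1.
Above p_14: {p_12, p_4, p_2, p_10, p_9, p_5, p_7}. Below p_1: {p_6, p_11, p_12}.
Intersection: {p_12} — 1.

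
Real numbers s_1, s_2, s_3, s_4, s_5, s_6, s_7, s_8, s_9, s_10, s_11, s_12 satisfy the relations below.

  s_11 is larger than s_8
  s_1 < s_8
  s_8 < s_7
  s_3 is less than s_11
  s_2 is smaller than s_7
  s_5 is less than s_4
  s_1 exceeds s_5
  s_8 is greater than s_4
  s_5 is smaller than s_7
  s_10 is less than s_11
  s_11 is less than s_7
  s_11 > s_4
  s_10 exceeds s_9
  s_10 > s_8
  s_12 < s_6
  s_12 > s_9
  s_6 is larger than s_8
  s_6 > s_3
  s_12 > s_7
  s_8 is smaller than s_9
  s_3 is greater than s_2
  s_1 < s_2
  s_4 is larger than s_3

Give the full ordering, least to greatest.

Nothing is placed below s_5, so it is least; from there s_5 < s_1; s_1 < s_2; s_2 < s_3; s_3 < s_4; s_4 < s_8; s_8 < s_9; s_9 < s_10; s_10 < s_11; s_11 < s_7; s_7 < s_12; s_12 < s_6, each given directly.

s_5 < s_1 < s_2 < s_3 < s_4 < s_8 < s_9 < s_10 < s_11 < s_7 < s_12 < s_6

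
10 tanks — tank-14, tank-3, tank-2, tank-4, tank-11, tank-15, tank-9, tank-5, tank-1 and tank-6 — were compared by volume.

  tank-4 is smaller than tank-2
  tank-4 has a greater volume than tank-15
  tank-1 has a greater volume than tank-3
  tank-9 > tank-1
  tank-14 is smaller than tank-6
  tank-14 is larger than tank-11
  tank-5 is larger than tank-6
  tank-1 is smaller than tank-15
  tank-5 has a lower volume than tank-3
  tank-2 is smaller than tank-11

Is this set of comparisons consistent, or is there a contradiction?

inconsistent

Chaining the given relations yields tank-15 < tank-4 < tank-2 < tank-11 < tank-14 < tank-6 < tank-5 < tank-3 < tank-1, so tank-15 < tank-1. But one relation states tank-1 < tank-15. These cannot both hold.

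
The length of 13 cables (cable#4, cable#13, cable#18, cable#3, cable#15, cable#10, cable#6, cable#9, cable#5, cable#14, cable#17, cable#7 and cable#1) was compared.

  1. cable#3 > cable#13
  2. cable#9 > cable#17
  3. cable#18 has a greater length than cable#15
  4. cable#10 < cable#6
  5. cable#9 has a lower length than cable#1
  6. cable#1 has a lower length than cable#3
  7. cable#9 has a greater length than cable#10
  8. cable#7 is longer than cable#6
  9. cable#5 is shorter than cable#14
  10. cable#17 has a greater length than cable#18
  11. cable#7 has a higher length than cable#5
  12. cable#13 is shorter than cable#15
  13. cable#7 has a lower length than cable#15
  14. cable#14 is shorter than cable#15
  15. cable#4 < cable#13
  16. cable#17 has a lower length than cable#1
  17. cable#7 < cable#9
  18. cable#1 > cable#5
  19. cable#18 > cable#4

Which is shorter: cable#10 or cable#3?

cable#10 < cable#6 and cable#6 < cable#7 give cable#10 < cable#7.
Then cable#7 < cable#15 extends the chain to cable#15.
With cable#15 < cable#18: cable#10 < cable#6 < cable#7 < cable#15 < cable#18.
With cable#18 < cable#17: cable#10 < cable#6 < cable#7 < cable#15 < cable#18 < cable#17.
With cable#17 < cable#9: cable#10 < cable#6 < cable#7 < cable#15 < cable#18 < cable#17 < cable#9.
Then cable#9 < cable#1 extends the chain to cable#1.
With cable#1 < cable#3: cable#10 < cable#6 < cable#7 < cable#15 < cable#18 < cable#17 < cable#9 < cable#1 < cable#3.
So cable#10 < cable#3; cable#10 is the shorter of the two.

cable#10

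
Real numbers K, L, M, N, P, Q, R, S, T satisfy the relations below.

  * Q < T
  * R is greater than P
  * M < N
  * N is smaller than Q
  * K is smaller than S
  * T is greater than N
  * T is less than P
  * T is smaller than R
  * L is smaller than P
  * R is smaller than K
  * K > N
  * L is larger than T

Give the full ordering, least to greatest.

Each adjacent pair is fixed by a given relation: M < N; N < Q; Q < T; T < L; L < P; P < R; R < K; K < S. Chaining them end to end gives the full order.

M < N < Q < T < L < P < R < K < S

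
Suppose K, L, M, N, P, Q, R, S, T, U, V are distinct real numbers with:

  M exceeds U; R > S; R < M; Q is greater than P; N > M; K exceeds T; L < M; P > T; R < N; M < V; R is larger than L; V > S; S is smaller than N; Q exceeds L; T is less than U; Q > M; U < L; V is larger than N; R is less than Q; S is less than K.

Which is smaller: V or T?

T

T < U < L < M < N < V, by transitivity through U, L, M, N.
So T < V; T is the smaller of the two.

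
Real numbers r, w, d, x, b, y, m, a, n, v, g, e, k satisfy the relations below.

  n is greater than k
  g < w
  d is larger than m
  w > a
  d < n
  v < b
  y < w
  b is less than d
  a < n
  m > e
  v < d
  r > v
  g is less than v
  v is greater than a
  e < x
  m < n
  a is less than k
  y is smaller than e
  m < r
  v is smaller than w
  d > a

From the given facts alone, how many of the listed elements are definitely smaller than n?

Directly below n: a, m, k, d.
One step further: e, v, b (7 so far).
One step further: y, g (9 so far).
No other element is forced below n by the given relations, so the count is 9.

9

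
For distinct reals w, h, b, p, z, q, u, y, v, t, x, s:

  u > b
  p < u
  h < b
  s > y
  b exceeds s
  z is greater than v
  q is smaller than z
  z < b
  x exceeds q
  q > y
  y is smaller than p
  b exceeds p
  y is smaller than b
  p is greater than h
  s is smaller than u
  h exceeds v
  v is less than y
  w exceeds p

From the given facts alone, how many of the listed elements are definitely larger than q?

Directly above q: z, x.
One step further: b (3 so far).
One step further: u (4 so far).
Nothing else is reachable above q; 4 in all.

4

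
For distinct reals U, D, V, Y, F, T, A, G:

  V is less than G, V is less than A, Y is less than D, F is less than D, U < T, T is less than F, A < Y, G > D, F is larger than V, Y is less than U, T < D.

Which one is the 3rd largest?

Chaining the given pairs: V < A < Y < U < T < F < D < G.
Counting 3 from the largest end gives F.

F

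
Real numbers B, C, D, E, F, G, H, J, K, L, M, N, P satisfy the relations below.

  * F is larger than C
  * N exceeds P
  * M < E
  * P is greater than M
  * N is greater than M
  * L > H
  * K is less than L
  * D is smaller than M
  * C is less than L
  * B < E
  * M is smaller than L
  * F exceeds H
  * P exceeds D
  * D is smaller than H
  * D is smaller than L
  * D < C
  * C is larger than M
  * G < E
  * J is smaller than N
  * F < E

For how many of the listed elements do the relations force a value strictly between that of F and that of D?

The relations place D below F. An element lies strictly between them when it is forced above D and also forced below F.
Above D: {M, H, C, L, P, N, E}. Below F: {M, H, C}.
Intersection: {M, H, C} — 3.

3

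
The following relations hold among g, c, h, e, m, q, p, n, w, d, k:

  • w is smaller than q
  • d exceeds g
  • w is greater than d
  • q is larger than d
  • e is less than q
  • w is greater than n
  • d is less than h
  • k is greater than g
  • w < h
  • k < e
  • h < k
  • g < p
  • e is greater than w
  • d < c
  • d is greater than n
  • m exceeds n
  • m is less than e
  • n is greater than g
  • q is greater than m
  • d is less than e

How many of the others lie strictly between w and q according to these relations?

Chaining upward from w reaches: h, k, e.
Chaining downward from q reaches: g, n, d, m, h, k, e.
Strictly between w and q are those in both lists: h, k, e — 3 elements.

3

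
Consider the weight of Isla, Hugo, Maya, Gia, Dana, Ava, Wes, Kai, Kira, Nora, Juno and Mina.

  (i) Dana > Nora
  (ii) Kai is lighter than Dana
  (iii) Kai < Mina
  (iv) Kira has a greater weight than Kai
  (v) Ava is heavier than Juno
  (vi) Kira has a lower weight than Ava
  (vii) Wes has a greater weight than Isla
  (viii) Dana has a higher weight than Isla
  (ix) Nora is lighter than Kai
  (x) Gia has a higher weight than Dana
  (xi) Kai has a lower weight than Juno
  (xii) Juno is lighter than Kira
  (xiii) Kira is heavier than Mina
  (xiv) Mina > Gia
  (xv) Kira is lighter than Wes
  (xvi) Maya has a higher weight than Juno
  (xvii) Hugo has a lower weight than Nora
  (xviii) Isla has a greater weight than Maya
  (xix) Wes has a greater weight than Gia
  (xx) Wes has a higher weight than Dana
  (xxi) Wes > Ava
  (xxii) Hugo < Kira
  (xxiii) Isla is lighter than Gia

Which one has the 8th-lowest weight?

The consecutive relations fix a unique order: Hugo < Nora < Kai < Juno < Maya < Isla < Dana < Gia < Mina < Kira < Ava < Wes.
The 8th smallest is Gia.

Gia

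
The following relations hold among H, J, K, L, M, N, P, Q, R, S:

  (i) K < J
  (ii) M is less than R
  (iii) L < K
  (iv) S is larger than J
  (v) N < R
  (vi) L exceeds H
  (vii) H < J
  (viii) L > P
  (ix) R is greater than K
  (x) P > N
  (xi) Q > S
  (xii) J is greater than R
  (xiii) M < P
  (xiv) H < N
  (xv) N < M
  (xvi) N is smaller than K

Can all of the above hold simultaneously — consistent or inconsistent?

Every relation is compatible with H < N < M < P < L < K < R < J < S < Q; the set is consistent.

consistent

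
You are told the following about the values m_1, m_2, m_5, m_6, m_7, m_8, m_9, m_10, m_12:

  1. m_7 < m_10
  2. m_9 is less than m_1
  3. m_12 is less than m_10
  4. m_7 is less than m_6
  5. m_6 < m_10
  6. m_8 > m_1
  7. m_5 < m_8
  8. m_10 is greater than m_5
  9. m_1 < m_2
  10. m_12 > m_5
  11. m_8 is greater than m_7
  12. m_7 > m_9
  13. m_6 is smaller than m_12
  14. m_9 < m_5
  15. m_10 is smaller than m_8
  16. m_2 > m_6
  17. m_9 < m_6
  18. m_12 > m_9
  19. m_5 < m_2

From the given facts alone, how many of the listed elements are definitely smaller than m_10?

5

From m_10 the given relations immediately reach m_7, m_5, m_6, m_12.
From those, m_9 — 5 in total.
No other element is forced below m_10 by the given relations, so the count is 5.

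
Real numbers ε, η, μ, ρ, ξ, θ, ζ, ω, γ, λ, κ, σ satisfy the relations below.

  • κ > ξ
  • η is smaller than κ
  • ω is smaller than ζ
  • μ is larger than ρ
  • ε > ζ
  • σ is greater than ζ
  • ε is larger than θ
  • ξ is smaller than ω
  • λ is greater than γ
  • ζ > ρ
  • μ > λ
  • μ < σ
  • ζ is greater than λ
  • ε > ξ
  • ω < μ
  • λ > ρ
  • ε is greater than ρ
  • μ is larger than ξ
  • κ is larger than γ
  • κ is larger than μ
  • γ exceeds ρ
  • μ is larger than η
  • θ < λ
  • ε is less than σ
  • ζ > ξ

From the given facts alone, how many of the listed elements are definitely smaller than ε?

7

Directly below ε: ρ, θ, ξ, ζ.
One step further: λ, ω (6 so far).
One step further: γ (7 so far).
No other element is forced below ε by the given relations, so the count is 7.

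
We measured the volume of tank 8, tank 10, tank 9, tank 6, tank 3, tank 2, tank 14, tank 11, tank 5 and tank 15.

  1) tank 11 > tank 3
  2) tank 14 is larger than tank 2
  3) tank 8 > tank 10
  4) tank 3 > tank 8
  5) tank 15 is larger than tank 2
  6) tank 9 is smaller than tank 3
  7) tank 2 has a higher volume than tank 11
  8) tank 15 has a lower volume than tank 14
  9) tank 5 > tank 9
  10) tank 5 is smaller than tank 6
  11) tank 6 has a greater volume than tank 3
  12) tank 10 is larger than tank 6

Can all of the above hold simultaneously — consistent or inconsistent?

We have tank 3 < tank 6 stated directly, yet also tank 6 < tank 10 < tank 8 < tank 3 by chaining the others — so tank 6 < tank 3. Contradiction.

inconsistent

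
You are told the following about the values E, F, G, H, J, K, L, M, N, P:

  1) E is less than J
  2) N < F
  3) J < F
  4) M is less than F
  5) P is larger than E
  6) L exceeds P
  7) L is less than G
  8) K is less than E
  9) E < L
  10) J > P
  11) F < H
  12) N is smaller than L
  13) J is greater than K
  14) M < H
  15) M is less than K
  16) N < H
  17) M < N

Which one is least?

N is not least since M < N; K is not least since M < K; E is not least since K < E; P is not least since E < P; J is not least since P < J; L is not least since P < L; F is not least since M < F; H is not least since N < H; G is not least since L < G.
Only M has nothing below it, so M is the least.

M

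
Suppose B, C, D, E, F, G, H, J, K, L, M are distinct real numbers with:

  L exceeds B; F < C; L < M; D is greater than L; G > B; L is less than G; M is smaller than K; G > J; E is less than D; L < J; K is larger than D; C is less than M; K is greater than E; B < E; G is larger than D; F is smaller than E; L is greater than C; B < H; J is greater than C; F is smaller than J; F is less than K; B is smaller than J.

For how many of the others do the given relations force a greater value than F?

The elements the relations force above F are C, E, L, D, M, K, J, G — no chain reaches any other.
That is 8.

8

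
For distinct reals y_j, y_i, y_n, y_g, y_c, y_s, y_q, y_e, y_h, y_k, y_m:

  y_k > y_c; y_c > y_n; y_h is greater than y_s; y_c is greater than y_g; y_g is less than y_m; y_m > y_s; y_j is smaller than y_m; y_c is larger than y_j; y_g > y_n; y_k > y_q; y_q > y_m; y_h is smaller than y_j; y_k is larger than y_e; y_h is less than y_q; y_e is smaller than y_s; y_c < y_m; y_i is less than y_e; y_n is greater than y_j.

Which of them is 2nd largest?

y_q

Chaining the given pairs: y_i < y_e < y_s < y_h < y_j < y_n < y_g < y_c < y_m < y_q < y_k.
The 2nd largest is y_q.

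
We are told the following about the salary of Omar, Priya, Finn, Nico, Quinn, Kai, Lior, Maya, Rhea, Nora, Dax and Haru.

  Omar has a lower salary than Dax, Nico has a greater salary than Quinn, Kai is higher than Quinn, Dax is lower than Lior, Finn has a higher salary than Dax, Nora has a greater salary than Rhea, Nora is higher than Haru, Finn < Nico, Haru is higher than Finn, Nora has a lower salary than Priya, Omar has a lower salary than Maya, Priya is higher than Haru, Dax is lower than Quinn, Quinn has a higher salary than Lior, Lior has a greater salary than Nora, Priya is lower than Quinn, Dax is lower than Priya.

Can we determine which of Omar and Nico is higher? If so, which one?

Chaining the given relations: Omar < Dax < Finn < Haru < Nora < Priya < Quinn < Nico.
So Nico is higher.

Nico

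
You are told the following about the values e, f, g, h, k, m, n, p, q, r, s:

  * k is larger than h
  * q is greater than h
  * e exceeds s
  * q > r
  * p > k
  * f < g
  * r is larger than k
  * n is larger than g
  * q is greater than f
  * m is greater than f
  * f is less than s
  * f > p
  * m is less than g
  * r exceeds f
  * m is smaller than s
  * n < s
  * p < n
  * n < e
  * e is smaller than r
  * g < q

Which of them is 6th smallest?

g

Chaining the given pairs: h < k < p < f < m < g < n < s < e < r < q.
Counting 6 from the smallest end gives g.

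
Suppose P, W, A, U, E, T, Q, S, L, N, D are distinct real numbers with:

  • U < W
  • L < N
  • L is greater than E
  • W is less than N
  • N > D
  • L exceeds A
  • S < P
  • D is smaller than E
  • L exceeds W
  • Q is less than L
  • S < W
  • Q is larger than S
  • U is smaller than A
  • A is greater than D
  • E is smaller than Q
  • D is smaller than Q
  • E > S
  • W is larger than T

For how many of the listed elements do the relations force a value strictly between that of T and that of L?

1

The relations place T below L. An element lies strictly between them when it is forced above T and also forced below L.
Above T: {W, N}. Below L: {U, D, A, S, E, W, Q}.
Intersection: {W} — 1.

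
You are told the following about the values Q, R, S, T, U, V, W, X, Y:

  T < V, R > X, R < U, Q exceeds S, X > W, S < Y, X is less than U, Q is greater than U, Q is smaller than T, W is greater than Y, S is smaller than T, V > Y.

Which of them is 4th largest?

Piecing the relations together gives one ordering: S < Y < W < X < R < U < Q < T < V.
The 4th largest is U.

U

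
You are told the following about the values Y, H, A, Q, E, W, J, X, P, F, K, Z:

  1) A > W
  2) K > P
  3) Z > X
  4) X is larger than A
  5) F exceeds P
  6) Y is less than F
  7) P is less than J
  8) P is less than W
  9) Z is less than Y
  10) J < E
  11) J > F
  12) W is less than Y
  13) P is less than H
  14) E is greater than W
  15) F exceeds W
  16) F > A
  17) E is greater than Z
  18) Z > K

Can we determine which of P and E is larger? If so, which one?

E

Link the given pairs in sequence: P < W; W < A; A < X; X < Z; Z < Y; Y < F; F < J; J < E.
Together: P < W < A < X < Z < Y < F < J < E.
So E is larger.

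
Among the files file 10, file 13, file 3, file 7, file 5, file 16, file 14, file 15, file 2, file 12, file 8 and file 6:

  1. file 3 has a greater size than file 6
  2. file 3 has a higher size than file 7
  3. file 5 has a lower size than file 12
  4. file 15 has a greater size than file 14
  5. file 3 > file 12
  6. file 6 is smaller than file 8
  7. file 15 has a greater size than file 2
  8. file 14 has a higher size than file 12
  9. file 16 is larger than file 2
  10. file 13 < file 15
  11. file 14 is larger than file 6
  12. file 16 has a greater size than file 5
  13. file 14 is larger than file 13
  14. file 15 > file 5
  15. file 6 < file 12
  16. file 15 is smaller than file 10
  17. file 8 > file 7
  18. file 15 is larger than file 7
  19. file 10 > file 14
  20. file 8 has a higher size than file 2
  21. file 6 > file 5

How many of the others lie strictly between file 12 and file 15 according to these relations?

Chaining upward from file 12 reaches: file 3, file 14, file 10.
Chaining downward from file 15 reaches: file 5, file 6, file 13, file 7, file 14, file 2.
Strictly between file 12 and file 15 are those in both lists: file 14 — 1 element.

1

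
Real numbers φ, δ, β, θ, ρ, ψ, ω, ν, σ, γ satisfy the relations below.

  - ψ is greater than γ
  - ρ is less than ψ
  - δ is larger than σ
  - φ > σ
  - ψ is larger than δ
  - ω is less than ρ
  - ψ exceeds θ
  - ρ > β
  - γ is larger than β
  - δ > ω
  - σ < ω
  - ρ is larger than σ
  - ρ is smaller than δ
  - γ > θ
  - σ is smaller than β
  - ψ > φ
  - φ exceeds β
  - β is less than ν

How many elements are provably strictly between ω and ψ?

2

Chaining upward from ω reaches: ρ, δ.
Chaining downward from ψ reaches: σ, β, θ, φ, ρ, γ, δ.
Strictly between ω and ψ are those in both lists: ρ, δ — 2 elements.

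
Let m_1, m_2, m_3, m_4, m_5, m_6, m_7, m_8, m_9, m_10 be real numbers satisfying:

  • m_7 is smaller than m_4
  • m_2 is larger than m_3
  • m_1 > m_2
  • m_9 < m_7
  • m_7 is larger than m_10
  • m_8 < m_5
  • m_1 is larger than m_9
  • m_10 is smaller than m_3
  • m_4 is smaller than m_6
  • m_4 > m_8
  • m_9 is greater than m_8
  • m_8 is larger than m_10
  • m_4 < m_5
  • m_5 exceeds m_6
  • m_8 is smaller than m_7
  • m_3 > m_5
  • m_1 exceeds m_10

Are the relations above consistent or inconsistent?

consistent

The single ordering m_10 < m_8 < m_9 < m_7 < m_4 < m_6 < m_5 < m_3 < m_2 < m_1 satisfies every listed relation, so no contradiction arises.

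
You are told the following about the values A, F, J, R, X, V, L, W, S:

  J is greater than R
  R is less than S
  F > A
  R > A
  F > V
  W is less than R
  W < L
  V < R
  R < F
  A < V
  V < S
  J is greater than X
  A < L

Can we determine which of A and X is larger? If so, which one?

Following every chain through A: above A we get V, R, S, J, F, L.
X is not reached, and no chain runs the other way from X to A.
So the given relations leave the order of A and X undetermined.

undetermined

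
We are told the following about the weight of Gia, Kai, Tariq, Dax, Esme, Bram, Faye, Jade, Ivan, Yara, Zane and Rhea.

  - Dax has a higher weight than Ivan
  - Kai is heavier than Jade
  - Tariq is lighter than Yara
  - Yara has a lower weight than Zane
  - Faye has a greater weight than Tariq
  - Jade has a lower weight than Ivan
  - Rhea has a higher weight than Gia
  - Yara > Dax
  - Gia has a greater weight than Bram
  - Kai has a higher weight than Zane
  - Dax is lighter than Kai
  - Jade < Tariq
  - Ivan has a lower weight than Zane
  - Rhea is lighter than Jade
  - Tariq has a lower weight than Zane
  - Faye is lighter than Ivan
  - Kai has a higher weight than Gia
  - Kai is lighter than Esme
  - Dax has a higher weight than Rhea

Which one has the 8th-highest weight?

Tariq

Chaining the given pairs: Bram < Gia < Rhea < Jade < Tariq < Faye < Ivan < Dax < Yara < Zane < Kai < Esme.
The 8th largest is Tariq.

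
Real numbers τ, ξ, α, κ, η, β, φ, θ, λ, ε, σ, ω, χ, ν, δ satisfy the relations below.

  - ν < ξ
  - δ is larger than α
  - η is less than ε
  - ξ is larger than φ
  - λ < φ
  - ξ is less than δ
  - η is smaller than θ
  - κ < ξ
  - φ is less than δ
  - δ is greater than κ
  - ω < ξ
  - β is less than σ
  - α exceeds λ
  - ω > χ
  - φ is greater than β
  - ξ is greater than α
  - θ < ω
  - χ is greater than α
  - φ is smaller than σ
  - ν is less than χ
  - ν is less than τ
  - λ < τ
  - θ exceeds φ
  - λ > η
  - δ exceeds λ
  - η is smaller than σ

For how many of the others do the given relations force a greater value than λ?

9

Directly above λ: φ, α, τ, δ.
One step further: χ, θ, ξ, σ (8 so far).
One step further: ω (9 so far).
No other element is forced above λ by the given relations, so the count is 9.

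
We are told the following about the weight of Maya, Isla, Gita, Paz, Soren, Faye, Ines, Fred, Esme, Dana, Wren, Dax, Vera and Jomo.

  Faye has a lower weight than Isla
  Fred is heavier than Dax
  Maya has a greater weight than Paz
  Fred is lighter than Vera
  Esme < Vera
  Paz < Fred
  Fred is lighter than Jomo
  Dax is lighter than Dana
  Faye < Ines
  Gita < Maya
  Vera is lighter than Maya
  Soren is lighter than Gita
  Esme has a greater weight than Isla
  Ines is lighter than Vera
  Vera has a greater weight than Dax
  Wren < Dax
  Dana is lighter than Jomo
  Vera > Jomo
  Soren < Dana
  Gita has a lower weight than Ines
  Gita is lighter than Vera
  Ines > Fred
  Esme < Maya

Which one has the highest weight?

Maya

Chaining downward from Maya: directly below it, Gita, Paz, Esme, Vera; then Soren, Dax, Fred, Jomo, Isla, Ines; then Wren, Faye, Dana.
That covers every other element, and nothing is given above Maya, so Maya is the highest weight.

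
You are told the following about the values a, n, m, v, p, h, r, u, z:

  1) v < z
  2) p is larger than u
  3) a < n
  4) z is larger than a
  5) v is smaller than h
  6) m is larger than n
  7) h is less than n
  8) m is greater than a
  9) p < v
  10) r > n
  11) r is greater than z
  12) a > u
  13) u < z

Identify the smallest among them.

u

p is not least since u < p; a is not least since u < a; v is not least since p < v; h is not least since v < h; n is not least since h < n; z is not least since u < z; r is not least since n < r; m is not least since n < m.
Only u has nothing below it, so u is the smallest.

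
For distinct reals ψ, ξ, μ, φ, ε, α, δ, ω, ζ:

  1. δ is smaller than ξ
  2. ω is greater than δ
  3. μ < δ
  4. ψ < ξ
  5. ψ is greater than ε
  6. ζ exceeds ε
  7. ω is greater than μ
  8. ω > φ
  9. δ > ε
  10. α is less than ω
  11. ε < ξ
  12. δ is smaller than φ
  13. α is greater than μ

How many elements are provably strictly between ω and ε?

The relations place ε below ω. An element lies strictly between them when it is forced above ε and also forced below ω.
Above ε: {ψ, δ, ζ, φ, ξ}. Below ω: {μ, δ, α, φ}.
Intersection: {δ, φ} — 2.

2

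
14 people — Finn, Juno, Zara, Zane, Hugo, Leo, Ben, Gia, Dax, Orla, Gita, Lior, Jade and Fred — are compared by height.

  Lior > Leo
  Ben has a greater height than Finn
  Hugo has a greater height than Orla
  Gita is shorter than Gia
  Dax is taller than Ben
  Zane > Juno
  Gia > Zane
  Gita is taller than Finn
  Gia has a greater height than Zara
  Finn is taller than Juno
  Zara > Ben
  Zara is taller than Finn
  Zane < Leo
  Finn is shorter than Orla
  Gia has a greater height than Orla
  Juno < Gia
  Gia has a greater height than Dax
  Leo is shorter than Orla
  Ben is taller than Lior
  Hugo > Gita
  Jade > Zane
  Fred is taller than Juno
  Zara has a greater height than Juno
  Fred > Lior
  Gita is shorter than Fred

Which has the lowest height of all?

Juno

Chaining upward from Juno: directly above it, Zane, Finn, Zara, Fred, Gia; then Leo, Ben, Orla, Jade, Gita; then Lior, Dax, Hugo.
That covers every other element, and nothing is given below Juno, so Juno is the lowest height.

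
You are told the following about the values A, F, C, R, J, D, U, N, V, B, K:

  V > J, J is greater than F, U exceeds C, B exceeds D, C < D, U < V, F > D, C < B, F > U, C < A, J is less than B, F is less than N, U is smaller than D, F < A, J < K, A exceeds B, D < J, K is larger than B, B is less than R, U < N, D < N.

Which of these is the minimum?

C

Chaining upward from C: directly above it, U, D, B, A; then F, J, N, K, V, R.
That covers every other element, and nothing is given below C, so C is the minimum.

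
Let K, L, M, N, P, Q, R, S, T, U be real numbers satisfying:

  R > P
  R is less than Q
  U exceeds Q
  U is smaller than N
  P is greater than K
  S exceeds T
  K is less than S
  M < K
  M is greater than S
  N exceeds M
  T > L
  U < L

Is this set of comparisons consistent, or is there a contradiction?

inconsistent

Chaining the given relations yields K < P < R < Q < U < L < T < S < M, so K < M. But one relation states M < K. These cannot both hold.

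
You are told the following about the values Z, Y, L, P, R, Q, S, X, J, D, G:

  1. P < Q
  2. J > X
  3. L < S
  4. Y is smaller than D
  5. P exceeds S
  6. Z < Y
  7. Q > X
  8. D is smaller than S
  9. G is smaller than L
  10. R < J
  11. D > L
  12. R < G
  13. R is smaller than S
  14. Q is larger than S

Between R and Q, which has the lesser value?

R

Following the relations from R: R < G < L < S < P < Q.
So R < Q; R is the smaller of the two.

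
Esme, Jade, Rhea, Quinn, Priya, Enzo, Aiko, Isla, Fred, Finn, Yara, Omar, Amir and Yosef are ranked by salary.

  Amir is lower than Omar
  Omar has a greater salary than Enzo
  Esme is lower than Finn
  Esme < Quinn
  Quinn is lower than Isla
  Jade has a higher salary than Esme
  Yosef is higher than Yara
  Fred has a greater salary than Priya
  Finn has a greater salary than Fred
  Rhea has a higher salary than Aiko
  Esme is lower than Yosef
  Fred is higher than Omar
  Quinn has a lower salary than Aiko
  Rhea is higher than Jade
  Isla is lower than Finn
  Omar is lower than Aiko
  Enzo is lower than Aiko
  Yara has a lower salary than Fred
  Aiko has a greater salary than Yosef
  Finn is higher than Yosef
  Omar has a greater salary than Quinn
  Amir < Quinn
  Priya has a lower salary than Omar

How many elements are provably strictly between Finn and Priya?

2

Chaining upward from Priya reaches: Omar, Aiko, Fred, Rhea.
Chaining downward from Finn reaches: Amir, Yara, Enzo, Esme, Quinn, Yosef, Omar, Isla, Fred.
Strictly between Priya and Finn are those in both lists: Omar, Fred — 2 elements.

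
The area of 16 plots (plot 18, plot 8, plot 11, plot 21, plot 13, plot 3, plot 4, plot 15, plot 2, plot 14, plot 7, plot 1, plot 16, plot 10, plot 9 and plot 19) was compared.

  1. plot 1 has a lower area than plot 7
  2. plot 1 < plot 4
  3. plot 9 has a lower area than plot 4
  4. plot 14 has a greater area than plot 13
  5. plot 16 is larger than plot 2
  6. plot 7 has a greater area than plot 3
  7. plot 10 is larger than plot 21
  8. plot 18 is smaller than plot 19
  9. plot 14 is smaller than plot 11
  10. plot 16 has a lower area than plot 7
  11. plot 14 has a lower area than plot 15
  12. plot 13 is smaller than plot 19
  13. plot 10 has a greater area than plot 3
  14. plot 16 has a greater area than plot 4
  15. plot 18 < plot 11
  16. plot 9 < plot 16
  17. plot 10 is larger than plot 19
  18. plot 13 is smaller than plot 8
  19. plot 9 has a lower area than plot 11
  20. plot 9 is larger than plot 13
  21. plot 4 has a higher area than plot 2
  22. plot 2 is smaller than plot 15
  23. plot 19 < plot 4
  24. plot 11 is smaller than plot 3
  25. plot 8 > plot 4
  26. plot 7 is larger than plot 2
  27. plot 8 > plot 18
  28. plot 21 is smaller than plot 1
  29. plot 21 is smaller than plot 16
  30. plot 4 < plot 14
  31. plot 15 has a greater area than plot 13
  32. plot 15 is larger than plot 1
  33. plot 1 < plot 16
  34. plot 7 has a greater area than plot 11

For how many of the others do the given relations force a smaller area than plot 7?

12

From plot 7 the given relations immediately reach plot 1, plot 2, plot 11, plot 3, plot 16.
From those, plot 21, plot 9, plot 18, plot 4, plot 14 — 10 in total.
From those, plot 13, plot 19 — 12 in total.
No other element is forced below plot 7 by the given relations, so the count is 12.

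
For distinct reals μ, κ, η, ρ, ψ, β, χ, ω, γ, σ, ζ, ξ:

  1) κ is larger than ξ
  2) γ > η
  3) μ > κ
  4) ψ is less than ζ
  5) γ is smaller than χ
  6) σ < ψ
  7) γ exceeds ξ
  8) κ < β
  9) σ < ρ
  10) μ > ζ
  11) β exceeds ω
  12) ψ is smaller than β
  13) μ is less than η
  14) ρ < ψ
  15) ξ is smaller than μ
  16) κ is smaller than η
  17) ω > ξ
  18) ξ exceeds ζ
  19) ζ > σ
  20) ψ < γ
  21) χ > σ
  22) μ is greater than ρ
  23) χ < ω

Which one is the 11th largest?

ρ

The consecutive relations fix a unique order: σ < ρ < ψ < ζ < ξ < κ < μ < η < γ < χ < ω < β.
Counting 11 from the largest end gives ρ.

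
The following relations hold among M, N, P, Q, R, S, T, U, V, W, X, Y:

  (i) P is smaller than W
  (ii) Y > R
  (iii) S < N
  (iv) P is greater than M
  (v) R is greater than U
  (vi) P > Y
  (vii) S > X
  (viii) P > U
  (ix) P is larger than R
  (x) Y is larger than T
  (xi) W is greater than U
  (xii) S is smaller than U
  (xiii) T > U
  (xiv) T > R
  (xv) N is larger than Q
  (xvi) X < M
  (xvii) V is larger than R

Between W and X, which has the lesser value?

X < S and S < U give X < U.
Then U < R extends the chain to R.
Then R < T extends the chain to T.
Then T < Y extends the chain to Y.
Then Y < P extends the chain to P.
Then P < W extends the chain to W.
So X < W; X is the smaller of the two.

X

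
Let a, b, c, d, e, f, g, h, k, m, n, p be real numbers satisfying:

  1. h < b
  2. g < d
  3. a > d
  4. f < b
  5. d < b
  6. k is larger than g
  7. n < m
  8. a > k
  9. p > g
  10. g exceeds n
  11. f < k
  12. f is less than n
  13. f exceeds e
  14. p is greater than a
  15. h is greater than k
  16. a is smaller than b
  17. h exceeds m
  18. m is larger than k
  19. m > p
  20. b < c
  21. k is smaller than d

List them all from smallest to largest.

e < f < n < g < k < d < a < p < m < h < b < c

The consecutive links are each given: e < f; f < n; n < g; g < k; k < d; d < a; a < p; p < m; m < h; h < b; b < c.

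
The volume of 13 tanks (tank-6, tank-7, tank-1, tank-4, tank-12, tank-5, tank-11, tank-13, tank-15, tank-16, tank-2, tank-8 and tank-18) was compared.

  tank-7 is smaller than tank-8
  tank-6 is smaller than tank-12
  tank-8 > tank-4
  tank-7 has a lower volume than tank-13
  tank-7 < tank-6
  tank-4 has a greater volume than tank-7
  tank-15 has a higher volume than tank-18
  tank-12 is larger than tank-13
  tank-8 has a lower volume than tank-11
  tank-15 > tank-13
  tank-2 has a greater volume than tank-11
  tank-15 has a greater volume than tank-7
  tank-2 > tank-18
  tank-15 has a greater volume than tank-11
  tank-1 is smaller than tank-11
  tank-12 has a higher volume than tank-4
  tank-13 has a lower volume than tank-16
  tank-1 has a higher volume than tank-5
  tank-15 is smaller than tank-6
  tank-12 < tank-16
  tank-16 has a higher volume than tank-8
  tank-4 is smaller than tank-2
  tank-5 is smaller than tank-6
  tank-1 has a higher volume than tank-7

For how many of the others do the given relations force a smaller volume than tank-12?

From tank-12 the given relations immediately reach tank-4, tank-13, tank-6.
From those, tank-7, tank-5, tank-15 — 6 in total.
From those, tank-18, tank-11 — 8 in total.
From those, tank-1, tank-8 — 10 in total.
Nothing else is reachable below tank-12; 10 in all.

10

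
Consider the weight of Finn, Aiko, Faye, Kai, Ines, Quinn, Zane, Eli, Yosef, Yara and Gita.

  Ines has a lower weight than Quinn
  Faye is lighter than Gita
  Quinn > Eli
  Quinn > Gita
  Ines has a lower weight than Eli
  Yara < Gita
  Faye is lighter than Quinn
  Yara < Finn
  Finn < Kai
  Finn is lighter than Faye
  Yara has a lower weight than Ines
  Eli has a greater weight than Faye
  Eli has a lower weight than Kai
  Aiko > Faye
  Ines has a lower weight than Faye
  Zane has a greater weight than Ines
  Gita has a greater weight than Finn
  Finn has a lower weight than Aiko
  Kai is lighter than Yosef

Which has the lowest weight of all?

Yara

Ines is not least since Yara < Ines; Finn is not least since Yara < Finn; Faye is not least since Ines < Faye; Aiko is not least since Faye < Aiko; Eli is not least since Ines < Eli; Zane is not least since Ines < Zane; Gita is not least since Faye < Gita; Quinn is not least since Ines < Quinn; Kai is not least since Eli < Kai; Yosef is not least since Kai < Yosef.
Only Yara has nothing below it, so Yara is the lowest weight.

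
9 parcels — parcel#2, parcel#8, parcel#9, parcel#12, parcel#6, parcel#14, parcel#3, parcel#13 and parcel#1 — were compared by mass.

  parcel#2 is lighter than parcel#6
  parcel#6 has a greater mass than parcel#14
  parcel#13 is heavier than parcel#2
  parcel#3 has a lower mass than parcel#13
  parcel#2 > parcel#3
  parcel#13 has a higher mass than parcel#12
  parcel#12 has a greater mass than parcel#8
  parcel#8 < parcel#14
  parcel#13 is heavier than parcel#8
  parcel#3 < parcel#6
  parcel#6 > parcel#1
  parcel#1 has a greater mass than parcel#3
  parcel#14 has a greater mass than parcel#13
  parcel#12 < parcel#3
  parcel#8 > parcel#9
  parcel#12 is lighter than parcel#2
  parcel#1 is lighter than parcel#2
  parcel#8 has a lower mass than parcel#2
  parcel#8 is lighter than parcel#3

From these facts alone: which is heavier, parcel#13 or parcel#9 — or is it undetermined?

parcel#9 < parcel#8 < parcel#12 < parcel#3 < parcel#1 < parcel#2 < parcel#13, by transitivity through parcel#8, parcel#12, parcel#3, parcel#1, parcel#2.
So parcel#13 is heavier.

parcel#13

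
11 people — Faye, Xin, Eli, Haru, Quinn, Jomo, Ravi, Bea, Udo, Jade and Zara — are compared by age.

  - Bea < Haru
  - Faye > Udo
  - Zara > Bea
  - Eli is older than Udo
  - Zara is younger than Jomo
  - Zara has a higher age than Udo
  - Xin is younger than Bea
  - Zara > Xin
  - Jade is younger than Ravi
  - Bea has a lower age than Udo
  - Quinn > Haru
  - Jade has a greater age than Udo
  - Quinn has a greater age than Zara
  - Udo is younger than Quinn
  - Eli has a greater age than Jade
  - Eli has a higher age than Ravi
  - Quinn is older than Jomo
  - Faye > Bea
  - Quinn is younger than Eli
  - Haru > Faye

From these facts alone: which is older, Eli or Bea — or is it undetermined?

Chaining the given relations: Bea < Udo < Faye < Haru < Quinn < Eli.
So Eli is older.

Eli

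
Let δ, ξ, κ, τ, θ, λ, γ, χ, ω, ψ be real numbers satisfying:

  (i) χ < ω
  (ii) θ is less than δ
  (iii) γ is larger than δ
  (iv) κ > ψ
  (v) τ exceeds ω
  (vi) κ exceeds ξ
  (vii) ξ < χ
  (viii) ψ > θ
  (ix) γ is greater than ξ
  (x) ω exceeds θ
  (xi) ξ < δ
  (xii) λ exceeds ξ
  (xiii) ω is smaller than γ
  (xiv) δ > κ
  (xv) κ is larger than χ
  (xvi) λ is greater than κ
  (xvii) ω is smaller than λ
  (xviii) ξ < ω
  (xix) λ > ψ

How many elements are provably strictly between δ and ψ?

The relations place ψ below δ. An element lies strictly between them when it is forced above ψ and also forced below δ.
Above ψ: {κ, λ, γ}. Below δ: {ξ, θ, χ, κ}.
Intersection: {κ} — 1.

1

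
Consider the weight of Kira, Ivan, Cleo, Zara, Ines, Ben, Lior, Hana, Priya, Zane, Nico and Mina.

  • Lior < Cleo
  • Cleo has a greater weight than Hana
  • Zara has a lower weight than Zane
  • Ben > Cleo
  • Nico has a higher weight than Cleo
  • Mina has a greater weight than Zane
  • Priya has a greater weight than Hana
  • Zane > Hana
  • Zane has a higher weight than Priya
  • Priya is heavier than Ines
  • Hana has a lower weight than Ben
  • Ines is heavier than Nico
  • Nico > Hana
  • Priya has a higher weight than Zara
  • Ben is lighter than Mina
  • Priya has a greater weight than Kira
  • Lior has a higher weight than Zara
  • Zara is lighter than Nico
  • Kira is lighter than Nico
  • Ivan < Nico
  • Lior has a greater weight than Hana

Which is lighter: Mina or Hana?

Hana < Lior and Lior < Cleo give Hana < Cleo.
Then Cleo < Nico extends the chain to Nico.
With Nico < Ines: Hana < Lior < Cleo < Nico < Ines.
Then Ines < Priya extends the chain to Priya.
Then Priya < Zane extends the chain to Zane.
Then Zane < Mina extends the chain to Mina.
So Hana < Mina; Hana is the lighter of the two.

Hana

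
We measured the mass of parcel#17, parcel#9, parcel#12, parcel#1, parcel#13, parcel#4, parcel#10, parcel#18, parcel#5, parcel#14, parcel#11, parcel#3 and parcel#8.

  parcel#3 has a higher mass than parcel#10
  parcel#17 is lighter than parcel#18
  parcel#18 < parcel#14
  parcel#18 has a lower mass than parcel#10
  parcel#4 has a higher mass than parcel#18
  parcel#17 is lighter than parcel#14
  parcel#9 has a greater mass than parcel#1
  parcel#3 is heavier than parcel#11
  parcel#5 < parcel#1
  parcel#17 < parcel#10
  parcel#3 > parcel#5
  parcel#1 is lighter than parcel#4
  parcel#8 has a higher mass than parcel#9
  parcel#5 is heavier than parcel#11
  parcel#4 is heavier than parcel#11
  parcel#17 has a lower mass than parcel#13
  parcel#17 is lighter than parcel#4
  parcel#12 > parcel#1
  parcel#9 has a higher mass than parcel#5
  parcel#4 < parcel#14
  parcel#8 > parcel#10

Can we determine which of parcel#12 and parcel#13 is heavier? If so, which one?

undetermined

Following every chain through parcel#12: below parcel#12 we get parcel#11, parcel#5, parcel#1.
parcel#13 is not reached, and no chain runs the other way from parcel#13 to parcel#12.
So the given relations leave the order of parcel#12 and parcel#13 undetermined.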